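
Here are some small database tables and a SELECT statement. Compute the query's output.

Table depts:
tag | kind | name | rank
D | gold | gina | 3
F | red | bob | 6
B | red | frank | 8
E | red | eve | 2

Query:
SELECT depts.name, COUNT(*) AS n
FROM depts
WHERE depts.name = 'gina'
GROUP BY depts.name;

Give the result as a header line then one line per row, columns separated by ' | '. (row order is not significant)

After WHERE (1 rows):
depts.tag | depts.kind | depts.name | depts.rank
D | gold | gina | 3
After GROUP BY (1 rows):
depts.name | n
gina | 1

== RESULT ==
depts.name | n
gina | 1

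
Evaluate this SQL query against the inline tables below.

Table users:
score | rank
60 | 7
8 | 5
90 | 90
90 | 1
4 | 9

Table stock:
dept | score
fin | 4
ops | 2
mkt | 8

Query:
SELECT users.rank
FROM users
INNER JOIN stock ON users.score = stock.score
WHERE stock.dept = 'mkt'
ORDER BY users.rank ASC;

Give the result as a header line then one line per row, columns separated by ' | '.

After JOIN stock (2 rows):
users.score | users.rank | stock.dept | stock.score
8 | 5 | mkt | 8
4 | 9 | fin | 4
After WHERE (1 rows):
users.score | users.rank | stock.dept | stock.score
8 | 5 | mkt | 8
After SELECT (1 rows):
users.rank
5
After ORDER BY (1 rows):
users.rank
5

== RESULT ==
users.rank
5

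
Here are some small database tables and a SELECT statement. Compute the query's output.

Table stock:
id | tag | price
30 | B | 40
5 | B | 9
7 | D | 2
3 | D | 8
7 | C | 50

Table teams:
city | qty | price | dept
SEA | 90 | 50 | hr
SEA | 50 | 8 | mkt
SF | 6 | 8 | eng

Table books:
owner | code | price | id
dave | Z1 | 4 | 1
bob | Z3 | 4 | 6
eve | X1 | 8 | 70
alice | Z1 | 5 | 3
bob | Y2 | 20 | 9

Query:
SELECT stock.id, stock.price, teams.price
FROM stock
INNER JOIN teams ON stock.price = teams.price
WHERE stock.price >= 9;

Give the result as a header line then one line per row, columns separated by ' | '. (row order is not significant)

After JOIN teams (3 rows):
stock.id | stock.tag | stock.price | teams.city | teams.qty | teams.price | teams.dept
3 | D | 8 | SEA | 50 | 8 | mkt
3 | D | 8 | SF | 6 | 8 | eng
7 | C | 50 | SEA | 90 | 50 | hr
After WHERE (1 rows):
stock.id | stock.tag | stock.price | teams.city | teams.qty | teams.price | teams.dept
7 | C | 50 | SEA | 90 | 50 | hr
After SELECT (1 rows):
stock.id | stock.price | teams.price
7 | 50 | 50

== RESULT ==
stock.id | stock.price | teams.price
7 | 50 | 50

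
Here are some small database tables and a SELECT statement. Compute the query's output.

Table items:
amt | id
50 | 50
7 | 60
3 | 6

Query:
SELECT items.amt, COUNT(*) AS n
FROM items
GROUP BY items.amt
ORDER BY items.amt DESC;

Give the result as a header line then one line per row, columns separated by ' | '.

== RESULT ==
items.amt | n
50 | 1
7 | 1
3 | 1

Derivation:
After GROUP BY (3 rows):
items.amt | n
50 | 1
7 | 1
3 | 1
After ORDER BY (3 rows):
items.amt | n
50 | 1
7 | 1
3 | 1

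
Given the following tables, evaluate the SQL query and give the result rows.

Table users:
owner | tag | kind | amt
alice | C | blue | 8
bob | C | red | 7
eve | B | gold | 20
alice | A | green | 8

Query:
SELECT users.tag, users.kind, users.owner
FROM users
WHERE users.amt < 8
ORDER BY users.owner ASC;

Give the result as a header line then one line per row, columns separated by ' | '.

== RESULT ==
users.tag | users.kind | users.owner
C | red | bob

Derivation:
After WHERE (1 rows):
users.owner | users.tag | users.kind | users.amt
bob | C | red | 7
After SELECT (1 rows):
users.tag | users.kind | users.owner
C | red | bob
After ORDER BY (1 rows):
users.tag | users.kind | users.owner
C | red | bob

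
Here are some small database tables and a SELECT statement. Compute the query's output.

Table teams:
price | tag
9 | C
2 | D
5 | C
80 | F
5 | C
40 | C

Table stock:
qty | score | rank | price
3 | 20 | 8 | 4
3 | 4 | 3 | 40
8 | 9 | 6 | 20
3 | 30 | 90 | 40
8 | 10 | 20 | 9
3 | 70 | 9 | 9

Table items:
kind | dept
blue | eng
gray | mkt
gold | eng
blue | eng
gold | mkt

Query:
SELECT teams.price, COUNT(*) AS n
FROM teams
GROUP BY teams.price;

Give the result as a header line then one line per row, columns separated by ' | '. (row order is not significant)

After GROUP BY (5 rows):
teams.price | n
9 | 1
2 | 1
5 | 2
80 | 1
40 | 1

== RESULT ==
teams.price | n
9 | 1
2 | 1
5 | 2
80 | 1
40 | 1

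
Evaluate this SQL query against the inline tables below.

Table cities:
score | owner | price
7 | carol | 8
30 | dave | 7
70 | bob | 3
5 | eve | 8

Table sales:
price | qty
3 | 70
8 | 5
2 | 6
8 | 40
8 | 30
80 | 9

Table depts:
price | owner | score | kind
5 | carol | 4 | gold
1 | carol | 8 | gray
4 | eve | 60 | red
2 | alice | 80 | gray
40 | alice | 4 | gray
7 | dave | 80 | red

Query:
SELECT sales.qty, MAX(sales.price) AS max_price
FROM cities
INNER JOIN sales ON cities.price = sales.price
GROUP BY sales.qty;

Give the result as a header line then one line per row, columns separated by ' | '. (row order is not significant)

== RESULT ==
sales.qty | max_price
5 | 8
40 | 8
30 | 8
70 | 3

Derivation:
After JOIN sales (7 rows):
cities.score | cities.owner | cities.price | sales.price | sales.qty
7 | carol | 8 | 8 | 5
7 | carol | 8 | 8 | 40
7 | carol | 8 | 8 | 30
70 | bob | 3 | 3 | 70
5 | eve | 8 | 8 | 5
5 | eve | 8 | 8 | 40
5 | eve | 8 | 8 | 30
After GROUP BY (4 rows):
sales.qty | max_price
5 | 8
40 | 8
30 | 8
70 | 3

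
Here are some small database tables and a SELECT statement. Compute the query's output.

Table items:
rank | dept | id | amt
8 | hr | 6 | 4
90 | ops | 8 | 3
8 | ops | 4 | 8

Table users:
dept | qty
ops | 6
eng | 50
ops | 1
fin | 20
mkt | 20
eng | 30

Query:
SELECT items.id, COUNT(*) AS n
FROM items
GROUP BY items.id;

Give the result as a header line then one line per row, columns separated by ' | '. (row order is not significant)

== RESULT ==
items.id | n
6 | 1
8 | 1
4 | 1

Derivation:
After GROUP BY (3 rows):
items.id | n
6 | 1
8 | 1
4 | 1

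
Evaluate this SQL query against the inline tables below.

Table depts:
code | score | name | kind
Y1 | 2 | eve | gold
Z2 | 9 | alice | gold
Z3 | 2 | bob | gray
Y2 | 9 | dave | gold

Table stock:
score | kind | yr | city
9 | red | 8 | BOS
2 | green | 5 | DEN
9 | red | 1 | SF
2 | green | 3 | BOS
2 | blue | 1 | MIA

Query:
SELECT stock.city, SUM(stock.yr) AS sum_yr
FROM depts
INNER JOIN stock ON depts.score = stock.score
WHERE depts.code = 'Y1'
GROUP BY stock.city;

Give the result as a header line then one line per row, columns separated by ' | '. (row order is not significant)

After JOIN stock (10 rows):
depts.code | depts.score | depts.name | depts.kind | stock.score | stock.kind | stock.yr | stock.city
Y1 | 2 | eve | gold | 2 | green | 5 | DEN
Y1 | 2 | eve | gold | 2 | green | 3 | BOS
Y1 | 2 | eve | gold | 2 | blue | 1 | MIA
Z2 | 9 | alice | gold | 9 | red | 8 | BOS
Z2 | 9 | alice | gold | 9 | red | 1 | SF
Z3 | 2 | bob | gray | 2 | green | 5 | DEN
Z3 | 2 | bob | gray | 2 | green | 3 | BOS
Z3 | 2 | bob | gray | 2 | blue | 1 | MIA
Y2 | 9 | dave | gold | 9 | red | 8 | BOS
Y2 | 9 | dave | gold | 9 | red | 1 | SF
After WHERE (3 rows):
depts.code | depts.score | depts.name | depts.kind | stock.score | stock.kind | stock.yr | stock.city
Y1 | 2 | eve | gold | 2 | green | 5 | DEN
Y1 | 2 | eve | gold | 2 | green | 3 | BOS
Y1 | 2 | eve | gold | 2 | blue | 1 | MIA
After GROUP BY (3 rows):
stock.city | sum_yr
DEN | 5
BOS | 3
MIA | 1

== RESULT ==
stock.city | sum_yr
DEN | 5
BOS | 3
MIA | 1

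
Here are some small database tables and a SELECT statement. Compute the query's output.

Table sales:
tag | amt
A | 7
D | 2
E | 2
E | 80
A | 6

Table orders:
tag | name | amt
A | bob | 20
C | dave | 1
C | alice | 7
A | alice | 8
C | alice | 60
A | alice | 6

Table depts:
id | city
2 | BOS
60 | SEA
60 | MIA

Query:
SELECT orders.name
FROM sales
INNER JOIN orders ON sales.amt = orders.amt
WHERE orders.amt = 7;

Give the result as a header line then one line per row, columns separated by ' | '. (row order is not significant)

After JOIN orders (2 rows):
sales.tag | sales.amt | orders.tag | orders.name | orders.amt
A | 7 | C | alice | 7
A | 6 | A | alice | 6
After WHERE (1 rows):
sales.tag | sales.amt | orders.tag | orders.name | orders.amt
A | 7 | C | alice | 7
After SELECT (1 rows):
orders.name
alice

== RESULT ==
orders.name
alice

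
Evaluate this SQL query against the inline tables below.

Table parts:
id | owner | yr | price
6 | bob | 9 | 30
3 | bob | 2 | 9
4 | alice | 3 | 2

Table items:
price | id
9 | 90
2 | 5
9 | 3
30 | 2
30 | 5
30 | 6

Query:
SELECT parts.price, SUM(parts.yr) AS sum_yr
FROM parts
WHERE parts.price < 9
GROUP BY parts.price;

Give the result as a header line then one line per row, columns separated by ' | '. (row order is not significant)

After WHERE (1 rows):
parts.id | parts.owner | parts.yr | parts.price
4 | alice | 3 | 2
After GROUP BY (1 rows):
parts.price | sum_yr
2 | 3

== RESULT ==
parts.price | sum_yr
2 | 3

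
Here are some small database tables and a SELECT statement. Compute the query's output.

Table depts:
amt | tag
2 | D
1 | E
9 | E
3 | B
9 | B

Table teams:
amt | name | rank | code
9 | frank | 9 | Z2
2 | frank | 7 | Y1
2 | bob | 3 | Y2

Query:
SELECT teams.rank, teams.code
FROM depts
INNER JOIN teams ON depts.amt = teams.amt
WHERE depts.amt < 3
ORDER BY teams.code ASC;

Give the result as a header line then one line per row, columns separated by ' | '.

After JOIN teams (4 rows):
depts.amt | depts.tag | teams.amt | teams.name | teams.rank | teams.code
2 | D | 2 | frank | 7 | Y1
2 | D | 2 | bob | 3 | Y2
9 | E | 9 | frank | 9 | Z2
9 | B | 9 | frank | 9 | Z2
After WHERE (2 rows):
depts.amt | depts.tag | teams.amt | teams.name | teams.rank | teams.code
2 | D | 2 | frank | 7 | Y1
2 | D | 2 | bob | 3 | Y2
After SELECT (2 rows):
teams.rank | teams.code
7 | Y1
3 | Y2
After ORDER BY (2 rows):
teams.rank | teams.code
7 | Y1
3 | Y2

== RESULT ==
teams.rank | teams.code
7 | Y1
3 | Y2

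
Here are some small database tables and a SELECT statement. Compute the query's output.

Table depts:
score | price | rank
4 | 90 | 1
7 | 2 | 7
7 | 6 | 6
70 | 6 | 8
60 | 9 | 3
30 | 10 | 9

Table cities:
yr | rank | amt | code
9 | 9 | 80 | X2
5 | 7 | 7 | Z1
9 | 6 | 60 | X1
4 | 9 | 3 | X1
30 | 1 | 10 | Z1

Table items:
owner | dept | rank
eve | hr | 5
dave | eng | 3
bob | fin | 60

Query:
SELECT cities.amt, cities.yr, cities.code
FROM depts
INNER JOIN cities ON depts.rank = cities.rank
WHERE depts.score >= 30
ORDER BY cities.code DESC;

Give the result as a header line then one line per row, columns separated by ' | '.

== RESULT ==
cities.amt | cities.yr | cities.code
80 | 9 | X2
3 | 4 | X1

Derivation:
After JOIN cities (5 rows):
depts.score | depts.price | depts.rank | cities.yr | cities.rank | cities.amt | cities.code
4 | 90 | 1 | 30 | 1 | 10 | Z1
7 | 2 | 7 | 5 | 7 | 7 | Z1
7 | 6 | 6 | 9 | 6 | 60 | X1
30 | 10 | 9 | 9 | 9 | 80 | X2
30 | 10 | 9 | 4 | 9 | 3 | X1
After WHERE (2 rows):
depts.score | depts.price | depts.rank | cities.yr | cities.rank | cities.amt | cities.code
30 | 10 | 9 | 9 | 9 | 80 | X2
30 | 10 | 9 | 4 | 9 | 3 | X1
After SELECT (2 rows):
cities.amt | cities.yr | cities.code
80 | 9 | X2
3 | 4 | X1
After ORDER BY (2 rows):
cities.amt | cities.yr | cities.code
80 | 9 | X2
3 | 4 | X1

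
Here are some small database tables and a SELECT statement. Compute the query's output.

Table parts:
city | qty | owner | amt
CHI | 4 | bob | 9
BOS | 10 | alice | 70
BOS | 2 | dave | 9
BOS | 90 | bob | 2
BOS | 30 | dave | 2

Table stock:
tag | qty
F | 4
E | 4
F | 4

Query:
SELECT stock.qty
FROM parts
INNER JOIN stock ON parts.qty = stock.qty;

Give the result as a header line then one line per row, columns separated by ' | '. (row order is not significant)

After JOIN stock (3 rows):
parts.city | parts.qty | parts.owner | parts.amt | stock.tag | stock.qty
CHI | 4 | bob | 9 | F | 4
CHI | 4 | bob | 9 | E | 4
CHI | 4 | bob | 9 | F | 4
After SELECT (3 rows):
stock.qty
4
4
4

== RESULT ==
stock.qty
4
4
4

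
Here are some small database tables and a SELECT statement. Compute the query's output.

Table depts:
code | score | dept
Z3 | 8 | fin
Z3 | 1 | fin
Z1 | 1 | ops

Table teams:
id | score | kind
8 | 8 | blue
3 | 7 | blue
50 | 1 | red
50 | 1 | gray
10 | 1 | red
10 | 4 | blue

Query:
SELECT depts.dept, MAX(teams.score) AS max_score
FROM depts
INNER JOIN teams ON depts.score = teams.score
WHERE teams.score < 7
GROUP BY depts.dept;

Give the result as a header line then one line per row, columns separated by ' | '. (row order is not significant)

After JOIN teams (7 rows):
depts.code | depts.score | depts.dept | teams.id | teams.score | teams.kind
Z3 | 8 | fin | 8 | 8 | blue
Z3 | 1 | fin | 50 | 1 | red
Z3 | 1 | fin | 50 | 1 | gray
Z3 | 1 | fin | 10 | 1 | red
Z1 | 1 | ops | 50 | 1 | red
Z1 | 1 | ops | 50 | 1 | gray
Z1 | 1 | ops | 10 | 1 | red
After WHERE (6 rows):
depts.code | depts.score | depts.dept | teams.id | teams.score | teams.kind
Z3 | 1 | fin | 50 | 1 | red
Z3 | 1 | fin | 50 | 1 | gray
Z3 | 1 | fin | 10 | 1 | red
Z1 | 1 | ops | 50 | 1 | red
Z1 | 1 | ops | 50 | 1 | gray
Z1 | 1 | ops | 10 | 1 | red
After GROUP BY (2 rows):
depts.dept | max_score
fin | 1
ops | 1

== RESULT ==
depts.dept | max_score
fin | 1
ops | 1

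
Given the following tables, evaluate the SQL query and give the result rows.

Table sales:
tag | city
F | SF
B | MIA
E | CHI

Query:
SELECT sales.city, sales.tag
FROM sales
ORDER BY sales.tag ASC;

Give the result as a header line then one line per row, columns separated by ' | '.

== RESULT ==
sales.city | sales.tag
MIA | B
CHI | E
SF | F

Derivation:
After SELECT (3 rows):
sales.city | sales.tag
SF | F
MIA | B
CHI | E
After ORDER BY (3 rows):
sales.city | sales.tag
MIA | B
CHI | E
SF | F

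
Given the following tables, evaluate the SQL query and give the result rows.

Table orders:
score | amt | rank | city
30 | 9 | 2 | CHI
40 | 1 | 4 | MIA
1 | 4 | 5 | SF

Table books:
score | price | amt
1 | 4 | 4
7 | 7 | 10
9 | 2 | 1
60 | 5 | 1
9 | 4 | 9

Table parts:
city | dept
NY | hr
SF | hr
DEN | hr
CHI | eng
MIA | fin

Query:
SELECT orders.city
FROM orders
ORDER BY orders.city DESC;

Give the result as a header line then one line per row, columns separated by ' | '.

After SELECT (3 rows):
orders.city
CHI
MIA
SF
After ORDER BY (3 rows):
orders.city
SF
MIA
CHI

== RESULT ==
orders.city
SF
MIA
CHI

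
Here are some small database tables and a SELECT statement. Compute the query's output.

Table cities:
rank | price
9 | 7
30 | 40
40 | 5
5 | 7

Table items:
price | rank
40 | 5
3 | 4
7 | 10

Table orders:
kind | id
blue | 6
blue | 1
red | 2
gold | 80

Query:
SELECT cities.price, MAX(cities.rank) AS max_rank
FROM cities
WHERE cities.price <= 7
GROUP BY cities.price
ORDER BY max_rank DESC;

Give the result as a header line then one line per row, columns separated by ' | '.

== RESULT ==
cities.price | max_rank
5 | 40
7 | 9

Derivation:
After WHERE (3 rows):
cities.rank | cities.price
9 | 7
40 | 5
5 | 7
After GROUP BY (2 rows):
cities.price | max_rank
7 | 9
5 | 40
After ORDER BY (2 rows):
cities.price | max_rank
5 | 40
7 | 9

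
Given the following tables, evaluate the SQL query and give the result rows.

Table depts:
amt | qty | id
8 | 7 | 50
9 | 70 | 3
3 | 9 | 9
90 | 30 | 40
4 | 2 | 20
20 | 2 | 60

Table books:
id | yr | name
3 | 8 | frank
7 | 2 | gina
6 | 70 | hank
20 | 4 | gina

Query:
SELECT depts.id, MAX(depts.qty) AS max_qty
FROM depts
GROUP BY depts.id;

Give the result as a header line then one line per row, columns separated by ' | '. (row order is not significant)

== RESULT ==
depts.id | max_qty
50 | 7
3 | 70
9 | 9
40 | 30
20 | 2
60 | 2

Derivation:
After GROUP BY (6 rows):
depts.id | max_qty
50 | 7
3 | 70
9 | 9
40 | 30
20 | 2
60 | 2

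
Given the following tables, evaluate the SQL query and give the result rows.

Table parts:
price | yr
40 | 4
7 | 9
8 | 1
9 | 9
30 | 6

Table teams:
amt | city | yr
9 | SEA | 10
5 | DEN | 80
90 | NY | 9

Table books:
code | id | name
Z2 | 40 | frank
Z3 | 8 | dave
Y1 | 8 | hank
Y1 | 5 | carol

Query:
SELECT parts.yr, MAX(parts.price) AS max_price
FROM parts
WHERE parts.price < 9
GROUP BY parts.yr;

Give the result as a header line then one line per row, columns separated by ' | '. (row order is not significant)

After WHERE (2 rows):
parts.price | parts.yr
7 | 9
8 | 1
After GROUP BY (2 rows):
parts.yr | max_price
9 | 7
1 | 8

== RESULT ==
parts.yr | max_price
9 | 7
1 | 8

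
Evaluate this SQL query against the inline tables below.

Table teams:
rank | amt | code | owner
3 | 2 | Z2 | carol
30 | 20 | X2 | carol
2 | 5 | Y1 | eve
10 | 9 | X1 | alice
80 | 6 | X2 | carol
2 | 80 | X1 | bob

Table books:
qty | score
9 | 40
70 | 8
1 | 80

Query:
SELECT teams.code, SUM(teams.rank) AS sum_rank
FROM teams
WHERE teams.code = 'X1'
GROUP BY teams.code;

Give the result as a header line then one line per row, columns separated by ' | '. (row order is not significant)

== RESULT ==
teams.code | sum_rank
X1 | 12

Derivation:
After WHERE (2 rows):
teams.rank | teams.amt | teams.code | teams.owner
10 | 9 | X1 | alice
2 | 80 | X1 | bob
After GROUP BY (1 rows):
teams.code | sum_rank
X1 | 12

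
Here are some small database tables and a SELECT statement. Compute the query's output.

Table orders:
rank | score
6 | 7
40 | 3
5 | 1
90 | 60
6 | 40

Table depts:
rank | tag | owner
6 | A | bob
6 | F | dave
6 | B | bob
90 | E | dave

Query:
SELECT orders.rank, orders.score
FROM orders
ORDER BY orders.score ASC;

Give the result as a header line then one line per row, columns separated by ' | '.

== RESULT ==
orders.rank | orders.score
5 | 1
40 | 3
6 | 7
6 | 40
90 | 60

Derivation:
After SELECT (5 rows):
orders.rank | orders.score
6 | 7
40 | 3
5 | 1
90 | 60
6 | 40
After ORDER BY (5 rows):
orders.rank | orders.score
5 | 1
40 | 3
6 | 7
6 | 40
90 | 60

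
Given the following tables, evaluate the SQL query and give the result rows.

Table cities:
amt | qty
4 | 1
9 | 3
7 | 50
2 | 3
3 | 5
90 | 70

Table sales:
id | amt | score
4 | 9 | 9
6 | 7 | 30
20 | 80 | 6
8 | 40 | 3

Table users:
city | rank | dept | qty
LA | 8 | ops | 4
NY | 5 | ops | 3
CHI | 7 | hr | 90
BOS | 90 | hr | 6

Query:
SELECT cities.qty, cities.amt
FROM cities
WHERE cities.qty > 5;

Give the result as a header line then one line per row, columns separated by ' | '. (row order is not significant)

After WHERE (2 rows):
cities.amt | cities.qty
7 | 50
90 | 70
After SELECT (2 rows):
cities.qty | cities.amt
50 | 7
70 | 90

== RESULT ==
cities.qty | cities.amt
50 | 7
70 | 90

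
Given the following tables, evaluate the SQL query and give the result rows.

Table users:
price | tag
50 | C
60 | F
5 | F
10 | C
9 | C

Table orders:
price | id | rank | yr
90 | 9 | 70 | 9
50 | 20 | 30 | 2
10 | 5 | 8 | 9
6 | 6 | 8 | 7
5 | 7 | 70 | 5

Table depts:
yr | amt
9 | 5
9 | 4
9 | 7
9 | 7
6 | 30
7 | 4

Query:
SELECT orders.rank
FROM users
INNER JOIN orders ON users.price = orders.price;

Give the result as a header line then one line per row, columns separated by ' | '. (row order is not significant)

== RESULT ==
orders.rank
30
70
8

Derivation:
After JOIN orders (3 rows):
users.price | users.tag | orders.price | orders.id | orders.rank | orders.yr
50 | C | 50 | 20 | 30 | 2
5 | F | 5 | 7 | 70 | 5
10 | C | 10 | 5 | 8 | 9
After SELECT (3 rows):
orders.rank
30
70
8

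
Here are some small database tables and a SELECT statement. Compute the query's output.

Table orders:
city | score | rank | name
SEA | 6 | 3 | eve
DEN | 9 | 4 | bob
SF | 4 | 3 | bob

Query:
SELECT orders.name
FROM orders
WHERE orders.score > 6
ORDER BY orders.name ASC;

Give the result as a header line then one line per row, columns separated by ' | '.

After WHERE (1 rows):
orders.city | orders.score | orders.rank | orders.name
DEN | 9 | 4 | bob
After SELECT (1 rows):
orders.name
bob
After ORDER BY (1 rows):
orders.name
bob

== RESULT ==
orders.name
bob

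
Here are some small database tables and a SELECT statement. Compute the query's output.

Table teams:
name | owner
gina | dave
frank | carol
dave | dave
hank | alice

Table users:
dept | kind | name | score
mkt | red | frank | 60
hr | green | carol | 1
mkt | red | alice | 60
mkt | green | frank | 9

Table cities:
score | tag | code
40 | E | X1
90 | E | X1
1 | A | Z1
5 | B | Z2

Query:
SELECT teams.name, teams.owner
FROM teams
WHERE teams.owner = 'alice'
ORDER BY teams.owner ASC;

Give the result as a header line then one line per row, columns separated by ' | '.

After WHERE (1 rows):
teams.name | teams.owner
hank | alice
After SELECT (1 rows):
teams.name | teams.owner
hank | alice
After ORDER BY (1 rows):
teams.name | teams.owner
hank | alice

== RESULT ==
teams.name | teams.owner
hank | alice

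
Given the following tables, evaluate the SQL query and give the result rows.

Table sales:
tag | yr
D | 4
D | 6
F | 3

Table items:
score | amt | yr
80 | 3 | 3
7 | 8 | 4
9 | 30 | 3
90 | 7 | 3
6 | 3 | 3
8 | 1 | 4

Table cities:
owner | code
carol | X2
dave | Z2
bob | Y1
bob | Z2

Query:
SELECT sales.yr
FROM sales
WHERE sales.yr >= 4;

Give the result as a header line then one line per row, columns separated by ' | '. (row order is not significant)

== RESULT ==
sales.yr
4
6

Derivation:
After WHERE (2 rows):
sales.tag | sales.yr
D | 4
D | 6
After SELECT (2 rows):
sales.yr
4
6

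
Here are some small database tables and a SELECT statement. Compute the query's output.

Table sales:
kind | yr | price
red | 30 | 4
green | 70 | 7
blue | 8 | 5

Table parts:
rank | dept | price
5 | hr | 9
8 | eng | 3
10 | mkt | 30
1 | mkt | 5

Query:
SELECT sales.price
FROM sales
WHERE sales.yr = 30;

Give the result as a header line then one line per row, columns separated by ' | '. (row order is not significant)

After WHERE (1 rows):
sales.kind | sales.yr | sales.price
red | 30 | 4
After SELECT (1 rows):
sales.price
4

== RESULT ==
sales.price
4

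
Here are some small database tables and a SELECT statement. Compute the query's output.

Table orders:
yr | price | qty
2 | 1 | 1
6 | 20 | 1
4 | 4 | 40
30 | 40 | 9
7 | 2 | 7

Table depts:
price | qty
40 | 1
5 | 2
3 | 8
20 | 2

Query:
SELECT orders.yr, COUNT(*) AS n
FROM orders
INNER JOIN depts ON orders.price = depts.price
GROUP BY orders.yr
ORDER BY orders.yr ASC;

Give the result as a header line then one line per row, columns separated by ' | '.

After JOIN depts (2 rows):
orders.yr | orders.price | orders.qty | depts.price | depts.qty
6 | 20 | 1 | 20 | 2
30 | 40 | 9 | 40 | 1
After GROUP BY (2 rows):
orders.yr | n
6 | 1
30 | 1
After ORDER BY (2 rows):
orders.yr | n
6 | 1
30 | 1

== RESULT ==
orders.yr | n
6 | 1
30 | 1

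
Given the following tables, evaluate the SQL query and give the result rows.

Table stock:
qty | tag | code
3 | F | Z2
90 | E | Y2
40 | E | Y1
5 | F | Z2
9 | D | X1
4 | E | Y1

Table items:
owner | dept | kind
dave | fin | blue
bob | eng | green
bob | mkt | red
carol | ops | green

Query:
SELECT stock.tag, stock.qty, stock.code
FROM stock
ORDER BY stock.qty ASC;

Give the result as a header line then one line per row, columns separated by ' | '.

== RESULT ==
stock.tag | stock.qty | stock.code
F | 3 | Z2
E | 4 | Y1
F | 5 | Z2
D | 9 | X1
E | 40 | Y1
E | 90 | Y2

Derivation:
After SELECT (6 rows):
stock.tag | stock.qty | stock.code
F | 3 | Z2
E | 90 | Y2
E | 40 | Y1
F | 5 | Z2
D | 9 | X1
E | 4 | Y1
After ORDER BY (6 rows):
stock.tag | stock.qty | stock.code
F | 3 | Z2
E | 4 | Y1
F | 5 | Z2
D | 9 | X1
E | 40 | Y1
E | 90 | Y2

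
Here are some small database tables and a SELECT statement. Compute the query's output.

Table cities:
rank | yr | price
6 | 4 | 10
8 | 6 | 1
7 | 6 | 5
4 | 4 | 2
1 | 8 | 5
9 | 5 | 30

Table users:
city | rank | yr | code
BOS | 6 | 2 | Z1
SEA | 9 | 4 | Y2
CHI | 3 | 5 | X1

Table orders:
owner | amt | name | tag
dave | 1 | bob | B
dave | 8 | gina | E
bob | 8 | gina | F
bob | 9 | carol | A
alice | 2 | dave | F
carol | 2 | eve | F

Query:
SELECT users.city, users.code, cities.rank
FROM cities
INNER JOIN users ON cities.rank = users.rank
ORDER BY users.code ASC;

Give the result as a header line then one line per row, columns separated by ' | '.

== RESULT ==
users.city | users.code | cities.rank
SEA | Y2 | 9
BOS | Z1 | 6

Derivation:
After JOIN users (2 rows):
cities.rank | cities.yr | cities.price | users.city | users.rank | users.yr | users.code
6 | 4 | 10 | BOS | 6 | 2 | Z1
9 | 5 | 30 | SEA | 9 | 4 | Y2
After SELECT (2 rows):
users.city | users.code | cities.rank
BOS | Z1 | 6
SEA | Y2 | 9
After ORDER BY (2 rows):
users.city | users.code | cities.rank
SEA | Y2 | 9
BOS | Z1 | 6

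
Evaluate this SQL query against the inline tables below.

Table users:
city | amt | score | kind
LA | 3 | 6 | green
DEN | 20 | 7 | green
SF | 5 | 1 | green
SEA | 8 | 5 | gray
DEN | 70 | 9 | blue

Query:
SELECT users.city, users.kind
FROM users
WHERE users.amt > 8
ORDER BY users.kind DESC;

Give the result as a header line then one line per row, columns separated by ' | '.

After WHERE (2 rows):
users.city | users.amt | users.score | users.kind
DEN | 20 | 7 | green
DEN | 70 | 9 | blue
After SELECT (2 rows):
users.city | users.kind
DEN | green
DEN | blue
After ORDER BY (2 rows):
users.city | users.kind
DEN | green
DEN | blue

== RESULT ==
users.city | users.kind
DEN | green
DEN | blue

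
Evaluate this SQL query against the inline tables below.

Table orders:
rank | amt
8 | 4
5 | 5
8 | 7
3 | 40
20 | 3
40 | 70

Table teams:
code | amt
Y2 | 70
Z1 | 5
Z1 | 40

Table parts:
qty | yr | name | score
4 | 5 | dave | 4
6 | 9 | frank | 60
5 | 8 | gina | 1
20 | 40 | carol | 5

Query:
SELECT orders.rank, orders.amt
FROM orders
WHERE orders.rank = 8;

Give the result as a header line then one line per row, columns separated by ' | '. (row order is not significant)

== RESULT ==
orders.rank | orders.amt
8 | 4
8 | 7

Derivation:
After WHERE (2 rows):
orders.rank | orders.amt
8 | 4
8 | 7
After SELECT (2 rows):
orders.rank | orders.amt
8 | 4
8 | 7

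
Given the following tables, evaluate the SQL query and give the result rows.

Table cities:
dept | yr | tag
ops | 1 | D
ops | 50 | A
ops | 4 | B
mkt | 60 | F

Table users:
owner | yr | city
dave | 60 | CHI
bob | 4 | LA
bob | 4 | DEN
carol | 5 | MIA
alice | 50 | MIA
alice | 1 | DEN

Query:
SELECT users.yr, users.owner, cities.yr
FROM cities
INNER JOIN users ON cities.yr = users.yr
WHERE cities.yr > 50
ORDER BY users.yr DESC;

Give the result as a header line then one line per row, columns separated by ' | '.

After JOIN users (5 rows):
cities.dept | cities.yr | cities.tag | users.owner | users.yr | users.city
ops | 1 | D | alice | 1 | DEN
ops | 50 | A | alice | 50 | MIA
ops | 4 | B | bob | 4 | LA
ops | 4 | B | bob | 4 | DEN
mkt | 60 | F | dave | 60 | CHI
After WHERE (1 rows):
cities.dept | cities.yr | cities.tag | users.owner | users.yr | users.city
mkt | 60 | F | dave | 60 | CHI
After SELECT (1 rows):
users.yr | users.owner | cities.yr
60 | dave | 60
After ORDER BY (1 rows):
users.yr | users.owner | cities.yr
60 | dave | 60

== RESULT ==
users.yr | users.owner | cities.yr
60 | dave | 60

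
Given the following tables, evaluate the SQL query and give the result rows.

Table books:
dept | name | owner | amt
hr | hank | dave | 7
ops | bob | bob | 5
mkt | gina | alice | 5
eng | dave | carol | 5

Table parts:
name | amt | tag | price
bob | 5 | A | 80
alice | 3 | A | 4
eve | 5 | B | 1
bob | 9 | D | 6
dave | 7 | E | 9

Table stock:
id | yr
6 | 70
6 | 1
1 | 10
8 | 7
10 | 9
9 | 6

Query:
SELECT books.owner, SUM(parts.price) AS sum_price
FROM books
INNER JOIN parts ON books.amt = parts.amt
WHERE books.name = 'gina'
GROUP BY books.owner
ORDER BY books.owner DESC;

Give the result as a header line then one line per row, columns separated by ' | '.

== RESULT ==
books.owner | sum_price
alice | 81

Derivation:
After JOIN parts (7 rows):
books.dept | books.name | books.owner | books.amt | parts.name | parts.amt | parts.tag | parts.price
hr | hank | dave | 7 | dave | 7 | E | 9
ops | bob | bob | 5 | bob | 5 | A | 80
ops | bob | bob | 5 | eve | 5 | B | 1
mkt | gina | alice | 5 | bob | 5 | A | 80
mkt | gina | alice | 5 | eve | 5 | B | 1
eng | dave | carol | 5 | bob | 5 | A | 80
eng | dave | carol | 5 | eve | 5 | B | 1
After WHERE (2 rows):
books.dept | books.name | books.owner | books.amt | parts.name | parts.amt | parts.tag | parts.price
mkt | gina | alice | 5 | bob | 5 | A | 80
mkt | gina | alice | 5 | eve | 5 | B | 1
After GROUP BY (1 rows):
books.owner | sum_price
alice | 81
After ORDER BY (1 rows):
books.owner | sum_price
alice | 81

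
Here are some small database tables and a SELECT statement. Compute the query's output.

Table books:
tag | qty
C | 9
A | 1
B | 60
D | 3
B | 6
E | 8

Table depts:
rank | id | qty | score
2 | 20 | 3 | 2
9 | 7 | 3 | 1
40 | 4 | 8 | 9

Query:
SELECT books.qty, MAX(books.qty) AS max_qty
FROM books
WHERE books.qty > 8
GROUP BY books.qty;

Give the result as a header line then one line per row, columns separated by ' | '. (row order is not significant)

== RESULT ==
books.qty | max_qty
9 | 9
60 | 60

Derivation:
After WHERE (2 rows):
books.tag | books.qty
C | 9
B | 60
After GROUP BY (2 rows):
books.qty | max_qty
9 | 9
60 | 60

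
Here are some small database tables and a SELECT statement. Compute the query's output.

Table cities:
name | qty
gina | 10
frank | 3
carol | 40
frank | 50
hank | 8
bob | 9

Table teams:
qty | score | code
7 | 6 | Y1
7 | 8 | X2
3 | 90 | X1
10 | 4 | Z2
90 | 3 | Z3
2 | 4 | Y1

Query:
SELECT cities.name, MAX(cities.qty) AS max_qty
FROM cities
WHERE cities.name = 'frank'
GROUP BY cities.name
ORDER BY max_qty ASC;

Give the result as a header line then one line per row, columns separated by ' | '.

== RESULT ==
cities.name | max_qty
frank | 50

Derivation:
After WHERE (2 rows):
cities.name | cities.qty
frank | 3
frank | 50
After GROUP BY (1 rows):
cities.name | max_qty
frank | 50
After ORDER BY (1 rows):
cities.name | max_qty
frank | 50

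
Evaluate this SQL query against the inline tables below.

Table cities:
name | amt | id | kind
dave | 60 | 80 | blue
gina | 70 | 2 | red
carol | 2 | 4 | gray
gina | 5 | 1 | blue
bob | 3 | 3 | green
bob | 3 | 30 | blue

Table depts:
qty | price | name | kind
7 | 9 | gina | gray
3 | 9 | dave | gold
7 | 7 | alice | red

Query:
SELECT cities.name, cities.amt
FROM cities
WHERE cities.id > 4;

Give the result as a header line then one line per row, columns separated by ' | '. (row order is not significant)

== RESULT ==
cities.name | cities.amt
dave | 60
bob | 3

Derivation:
After WHERE (2 rows):
cities.name | cities.amt | cities.id | cities.kind
dave | 60 | 80 | blue
bob | 3 | 30 | blue
After SELECT (2 rows):
cities.name | cities.amt
dave | 60
bob | 3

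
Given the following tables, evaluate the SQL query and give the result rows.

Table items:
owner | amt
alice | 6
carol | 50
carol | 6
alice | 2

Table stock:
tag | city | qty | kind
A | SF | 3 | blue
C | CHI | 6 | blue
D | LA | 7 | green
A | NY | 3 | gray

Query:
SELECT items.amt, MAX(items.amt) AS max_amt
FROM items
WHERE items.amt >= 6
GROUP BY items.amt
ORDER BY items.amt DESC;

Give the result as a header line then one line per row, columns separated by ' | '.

After WHERE (3 rows):
items.owner | items.amt
alice | 6
carol | 50
carol | 6
After GROUP BY (2 rows):
items.amt | max_amt
6 | 6
50 | 50
After ORDER BY (2 rows):
items.amt | max_amt
50 | 50
6 | 6

== RESULT ==
items.amt | max_amt
50 | 50
6 | 6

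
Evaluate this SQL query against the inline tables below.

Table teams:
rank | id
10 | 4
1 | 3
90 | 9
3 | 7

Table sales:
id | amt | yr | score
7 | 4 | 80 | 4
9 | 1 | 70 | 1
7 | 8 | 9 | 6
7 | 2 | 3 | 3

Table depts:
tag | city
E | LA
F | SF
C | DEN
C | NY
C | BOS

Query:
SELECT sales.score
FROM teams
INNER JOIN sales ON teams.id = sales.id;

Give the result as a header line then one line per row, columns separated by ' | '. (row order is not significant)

After JOIN sales (4 rows):
teams.rank | teams.id | sales.id | sales.amt | sales.yr | sales.score
90 | 9 | 9 | 1 | 70 | 1
3 | 7 | 7 | 4 | 80 | 4
3 | 7 | 7 | 8 | 9 | 6
3 | 7 | 7 | 2 | 3 | 3
After SELECT (4 rows):
sales.score
1
4
6
3

== RESULT ==
sales.score
1
4
6
3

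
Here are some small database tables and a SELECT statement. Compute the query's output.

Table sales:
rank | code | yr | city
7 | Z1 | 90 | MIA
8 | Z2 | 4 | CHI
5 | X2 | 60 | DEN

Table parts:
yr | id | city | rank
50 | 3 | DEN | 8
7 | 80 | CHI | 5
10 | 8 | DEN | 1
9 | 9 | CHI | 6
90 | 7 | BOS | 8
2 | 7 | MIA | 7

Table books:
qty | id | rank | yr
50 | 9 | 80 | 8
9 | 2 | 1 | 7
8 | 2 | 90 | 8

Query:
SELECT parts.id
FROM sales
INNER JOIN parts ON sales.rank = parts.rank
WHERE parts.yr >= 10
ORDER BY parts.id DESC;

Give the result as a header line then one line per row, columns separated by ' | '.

After JOIN parts (4 rows):
sales.rank | sales.code | sales.yr | sales.city | parts.yr | parts.id | parts.city | parts.rank
7 | Z1 | 90 | MIA | 2 | 7 | MIA | 7
8 | Z2 | 4 | CHI | 50 | 3 | DEN | 8
8 | Z2 | 4 | CHI | 90 | 7 | BOS | 8
5 | X2 | 60 | DEN | 7 | 80 | CHI | 5
After WHERE (2 rows):
sales.rank | sales.code | sales.yr | sales.city | parts.yr | parts.id | parts.city | parts.rank
8 | Z2 | 4 | CHI | 50 | 3 | DEN | 8
8 | Z2 | 4 | CHI | 90 | 7 | BOS | 8
After SELECT (2 rows):
parts.id
3
7
After ORDER BY (2 rows):
parts.id
7
3

== RESULT ==
parts.id
7
3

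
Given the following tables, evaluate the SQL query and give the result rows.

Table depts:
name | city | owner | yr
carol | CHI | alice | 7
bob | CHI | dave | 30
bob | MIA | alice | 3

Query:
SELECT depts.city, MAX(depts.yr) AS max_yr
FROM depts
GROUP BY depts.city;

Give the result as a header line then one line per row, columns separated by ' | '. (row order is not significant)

After GROUP BY (2 rows):
depts.city | max_yr
CHI | 30
MIA | 3

== RESULT ==
depts.city | max_yr
CHI | 30
MIA | 3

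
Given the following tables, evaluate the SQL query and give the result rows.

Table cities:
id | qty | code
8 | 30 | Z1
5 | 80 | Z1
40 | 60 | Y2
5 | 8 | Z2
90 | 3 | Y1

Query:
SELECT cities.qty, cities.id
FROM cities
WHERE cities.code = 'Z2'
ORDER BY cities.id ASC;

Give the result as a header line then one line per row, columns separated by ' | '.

After WHERE (1 rows):
cities.id | cities.qty | cities.code
5 | 8 | Z2
After SELECT (1 rows):
cities.qty | cities.id
8 | 5
After ORDER BY (1 rows):
cities.qty | cities.id
8 | 5

== RESULT ==
cities.qty | cities.id
8 | 5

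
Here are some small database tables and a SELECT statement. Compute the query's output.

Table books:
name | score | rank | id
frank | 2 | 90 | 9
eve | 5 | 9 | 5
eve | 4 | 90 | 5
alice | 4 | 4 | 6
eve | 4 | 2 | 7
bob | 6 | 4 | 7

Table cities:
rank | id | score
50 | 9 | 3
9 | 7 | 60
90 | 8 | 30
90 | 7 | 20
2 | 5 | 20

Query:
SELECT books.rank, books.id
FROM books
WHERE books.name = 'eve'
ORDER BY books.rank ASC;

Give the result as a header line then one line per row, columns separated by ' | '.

After WHERE (3 rows):
books.name | books.score | books.rank | books.id
eve | 5 | 9 | 5
eve | 4 | 90 | 5
eve | 4 | 2 | 7
After SELECT (3 rows):
books.rank | books.id
9 | 5
90 | 5
2 | 7
After ORDER BY (3 rows):
books.rank | books.id
2 | 7
9 | 5
90 | 5

== RESULT ==
books.rank | books.id
2 | 7
9 | 5
90 | 5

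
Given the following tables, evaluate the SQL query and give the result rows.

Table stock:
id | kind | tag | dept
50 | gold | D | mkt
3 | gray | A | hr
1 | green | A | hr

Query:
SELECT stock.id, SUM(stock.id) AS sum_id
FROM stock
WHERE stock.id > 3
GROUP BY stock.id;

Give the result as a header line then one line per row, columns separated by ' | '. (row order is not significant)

After WHERE (1 rows):
stock.id | stock.kind | stock.tag | stock.dept
50 | gold | D | mkt
After GROUP BY (1 rows):
stock.id | sum_id
50 | 50

== RESULT ==
stock.id | sum_id
50 | 50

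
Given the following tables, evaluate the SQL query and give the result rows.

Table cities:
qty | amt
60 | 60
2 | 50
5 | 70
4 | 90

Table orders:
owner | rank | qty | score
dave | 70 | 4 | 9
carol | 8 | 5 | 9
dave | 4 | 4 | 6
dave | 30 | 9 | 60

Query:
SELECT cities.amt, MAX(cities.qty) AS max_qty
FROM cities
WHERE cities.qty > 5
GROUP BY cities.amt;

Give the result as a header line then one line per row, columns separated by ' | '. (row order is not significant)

After WHERE (1 rows):
cities.qty | cities.amt
60 | 60
After GROUP BY (1 rows):
cities.amt | max_qty
60 | 60

== RESULT ==
cities.amt | max_qty
60 | 60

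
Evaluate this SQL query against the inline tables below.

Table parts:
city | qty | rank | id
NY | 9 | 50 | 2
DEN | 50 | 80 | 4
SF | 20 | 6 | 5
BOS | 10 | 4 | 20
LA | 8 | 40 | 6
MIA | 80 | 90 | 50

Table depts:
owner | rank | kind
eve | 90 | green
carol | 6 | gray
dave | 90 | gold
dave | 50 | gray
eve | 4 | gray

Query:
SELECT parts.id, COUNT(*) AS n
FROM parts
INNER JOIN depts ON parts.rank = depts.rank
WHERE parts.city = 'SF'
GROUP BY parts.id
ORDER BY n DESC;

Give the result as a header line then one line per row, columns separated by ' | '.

== RESULT ==
parts.id | n
5 | 1

Derivation:
After JOIN depts (5 rows):
parts.city | parts.qty | parts.rank | parts.id | depts.owner | depts.rank | depts.kind
NY | 9 | 50 | 2 | dave | 50 | gray
SF | 20 | 6 | 5 | carol | 6 | gray
BOS | 10 | 4 | 20 | eve | 4 | gray
MIA | 80 | 90 | 50 | eve | 90 | green
MIA | 80 | 90 | 50 | dave | 90 | gold
After WHERE (1 rows):
parts.city | parts.qty | parts.rank | parts.id | depts.owner | depts.rank | depts.kind
SF | 20 | 6 | 5 | carol | 6 | gray
After GROUP BY (1 rows):
parts.id | n
5 | 1
After ORDER BY (1 rows):
parts.id | n
5 | 1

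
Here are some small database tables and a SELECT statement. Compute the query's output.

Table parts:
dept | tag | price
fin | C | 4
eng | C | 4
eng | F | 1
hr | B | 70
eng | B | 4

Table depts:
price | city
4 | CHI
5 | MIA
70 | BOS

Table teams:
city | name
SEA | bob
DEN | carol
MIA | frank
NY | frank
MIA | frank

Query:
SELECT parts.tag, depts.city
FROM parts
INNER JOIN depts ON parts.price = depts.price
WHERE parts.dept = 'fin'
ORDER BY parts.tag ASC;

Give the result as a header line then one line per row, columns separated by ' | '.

After JOIN depts (4 rows):
parts.dept | parts.tag | parts.price | depts.price | depts.city
fin | C | 4 | 4 | CHI
eng | C | 4 | 4 | CHI
hr | B | 70 | 70 | BOS
eng | B | 4 | 4 | CHI
After WHERE (1 rows):
parts.dept | parts.tag | parts.price | depts.price | depts.city
fin | C | 4 | 4 | CHI
After SELECT (1 rows):
parts.tag | depts.city
C | CHI
After ORDER BY (1 rows):
parts.tag | depts.city
C | CHI

== RESULT ==
parts.tag | depts.city
C | CHI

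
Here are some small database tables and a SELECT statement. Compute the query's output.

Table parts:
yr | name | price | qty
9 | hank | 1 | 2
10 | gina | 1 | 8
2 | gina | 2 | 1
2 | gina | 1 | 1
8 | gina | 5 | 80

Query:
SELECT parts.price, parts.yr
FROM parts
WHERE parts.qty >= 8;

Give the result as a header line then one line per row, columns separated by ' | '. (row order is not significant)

After WHERE (2 rows):
parts.yr | parts.name | parts.price | parts.qty
10 | gina | 1 | 8
8 | gina | 5 | 80
After SELECT (2 rows):
parts.price | parts.yr
1 | 10
5 | 8

== RESULT ==
parts.price | parts.yr
1 | 10
5 | 8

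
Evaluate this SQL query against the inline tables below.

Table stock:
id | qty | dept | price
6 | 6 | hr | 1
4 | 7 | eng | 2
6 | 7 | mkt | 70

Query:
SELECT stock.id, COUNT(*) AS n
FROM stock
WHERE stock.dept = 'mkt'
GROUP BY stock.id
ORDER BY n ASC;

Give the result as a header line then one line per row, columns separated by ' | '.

After WHERE (1 rows):
stock.id | stock.qty | stock.dept | stock.price
6 | 7 | mkt | 70
After GROUP BY (1 rows):
stock.id | n
6 | 1
After ORDER BY (1 rows):
stock.id | n
6 | 1

== RESULT ==
stock.id | n
6 | 1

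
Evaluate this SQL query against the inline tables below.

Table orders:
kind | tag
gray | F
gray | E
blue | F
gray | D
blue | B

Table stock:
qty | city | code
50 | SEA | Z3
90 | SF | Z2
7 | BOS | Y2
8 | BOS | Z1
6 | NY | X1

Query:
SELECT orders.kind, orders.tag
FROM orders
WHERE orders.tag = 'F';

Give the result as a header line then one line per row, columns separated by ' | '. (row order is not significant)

== RESULT ==
orders.kind | orders.tag
gray | F
blue | F

Derivation:
After WHERE (2 rows):
orders.kind | orders.tag
gray | F
blue | F
After SELECT (2 rows):
orders.kind | orders.tag
gray | F
blue | F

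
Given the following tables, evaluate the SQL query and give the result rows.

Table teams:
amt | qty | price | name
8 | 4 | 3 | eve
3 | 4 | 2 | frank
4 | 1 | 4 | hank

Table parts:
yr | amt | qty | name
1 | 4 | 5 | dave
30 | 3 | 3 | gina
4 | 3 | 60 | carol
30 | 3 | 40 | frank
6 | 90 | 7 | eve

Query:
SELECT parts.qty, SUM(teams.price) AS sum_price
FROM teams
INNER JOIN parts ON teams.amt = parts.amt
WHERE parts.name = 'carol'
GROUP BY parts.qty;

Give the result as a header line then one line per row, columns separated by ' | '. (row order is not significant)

After JOIN parts (4 rows):
teams.amt | teams.qty | teams.price | teams.name | parts.yr | parts.amt | parts.qty | parts.name
3 | 4 | 2 | frank | 30 | 3 | 3 | gina
3 | 4 | 2 | frank | 4 | 3 | 60 | carol
3 | 4 | 2 | frank | 30 | 3 | 40 | frank
4 | 1 | 4 | hank | 1 | 4 | 5 | dave
After WHERE (1 rows):
teams.amt | teams.qty | teams.price | teams.name | parts.yr | parts.amt | parts.qty | parts.name
3 | 4 | 2 | frank | 4 | 3 | 60 | carol
After GROUP BY (1 rows):
parts.qty | sum_price
60 | 2

== RESULT ==
parts.qty | sum_price
60 | 2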